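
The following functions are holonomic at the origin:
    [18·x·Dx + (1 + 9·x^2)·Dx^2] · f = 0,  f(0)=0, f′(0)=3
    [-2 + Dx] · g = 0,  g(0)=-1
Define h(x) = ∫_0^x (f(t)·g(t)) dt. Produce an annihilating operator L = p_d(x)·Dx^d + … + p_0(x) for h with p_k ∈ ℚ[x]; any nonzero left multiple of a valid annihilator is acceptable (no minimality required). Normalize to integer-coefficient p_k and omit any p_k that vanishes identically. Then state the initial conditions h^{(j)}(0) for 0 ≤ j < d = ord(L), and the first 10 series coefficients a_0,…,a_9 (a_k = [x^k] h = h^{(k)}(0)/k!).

L = (4 - 36·x + 36·x^2)·Dx + (-4 + 18·x - 36·x^2)·Dx^2 + (1 + 9·x^2)·Dx^3  (order 3).
h: a_k = 0, 0, -3/2, -2, 3/4, 14/5, -163/30, -86/7, 23201/840, 11810/189, …
ICs: h(0) = 0, h′(0) = 0, h′′(0) = -3.

f: a_k = 0, 3, 0, -9, 0, 243/5, 0, -2187/7, 0, 2187, …
g: a_k = -1, -2, -2, -4/3, -2/3, -4/15, -4/45, -8/315, -2/315, -4/2835, …
Sym-product of L_f,L_g gives L₀ (≤ ord 2).
h=∫h₀ ⇒ L = L₀·Dx.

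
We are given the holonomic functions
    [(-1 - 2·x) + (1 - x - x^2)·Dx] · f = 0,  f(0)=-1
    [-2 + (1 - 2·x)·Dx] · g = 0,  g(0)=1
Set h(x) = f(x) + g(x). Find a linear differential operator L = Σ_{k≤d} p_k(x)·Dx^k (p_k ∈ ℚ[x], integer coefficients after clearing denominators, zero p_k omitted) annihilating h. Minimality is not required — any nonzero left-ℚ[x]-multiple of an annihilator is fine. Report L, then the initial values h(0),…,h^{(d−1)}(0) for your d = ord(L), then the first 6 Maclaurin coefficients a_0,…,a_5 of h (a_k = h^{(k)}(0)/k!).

L = (-12·x + 12·x^2 - 8·x^3) + (4 - 6·x - 6·x^2 + 16·x^3 - 16·x^4)·Dx + (-1 + 5·x - 9·x^2 + 6·x^3 + 2·x^4 - 4·x^5)·Dx^2  (order 2).
h: a_k = 0, 1, 2, 5, 11, 24, …
ICs: h(0) = 0, h′(0) = 1.

f: a_k = -1, -1, -2, -3, -5, -8, …
g: a_k = 1, 2, 4, 8, 16, 32, …
f+g: L₀ = lclm(L_f,L_g), ord ≤ 1+1.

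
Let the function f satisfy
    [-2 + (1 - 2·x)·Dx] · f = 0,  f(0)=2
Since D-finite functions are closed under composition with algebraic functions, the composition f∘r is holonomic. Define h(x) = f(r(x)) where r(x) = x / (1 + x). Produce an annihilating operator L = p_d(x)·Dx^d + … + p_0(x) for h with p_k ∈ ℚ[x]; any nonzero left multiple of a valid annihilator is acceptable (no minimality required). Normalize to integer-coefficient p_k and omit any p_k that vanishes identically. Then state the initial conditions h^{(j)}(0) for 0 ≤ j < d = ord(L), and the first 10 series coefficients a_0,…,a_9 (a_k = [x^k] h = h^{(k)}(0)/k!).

L = 2 + (-1 + x^2)·Dx  (order 1).
h: a_k = 2, 4, 4, 4, 4, 4, 4, 4, 4, 4, …
ICs: h(0) = 2.

f: a_k = 2, 4, 8, 16, 32, 64, 128, 256, 512, 1024, …
h₀=f(r): pull back L_f along r ⇒ L₀.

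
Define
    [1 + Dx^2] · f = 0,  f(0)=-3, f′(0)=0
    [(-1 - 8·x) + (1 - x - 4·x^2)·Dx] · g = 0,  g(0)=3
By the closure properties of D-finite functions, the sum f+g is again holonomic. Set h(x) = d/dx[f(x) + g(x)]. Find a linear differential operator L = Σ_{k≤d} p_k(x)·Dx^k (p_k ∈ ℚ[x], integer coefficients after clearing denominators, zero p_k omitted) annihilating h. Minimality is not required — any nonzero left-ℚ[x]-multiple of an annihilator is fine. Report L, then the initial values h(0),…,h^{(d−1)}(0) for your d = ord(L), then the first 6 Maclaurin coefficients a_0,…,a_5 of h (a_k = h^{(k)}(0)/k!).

L = (706 + 4324·x + 19178·x^2 + 15080·x^3 + 30400·x^4 + 1152·x^5 + 1536·x^6) + (-55 - 431·x + 153·x^2 + 1009·x^3 + 3620·x^4 + 5904·x^5 + 448·x^6 + 512·x^7)·Dx + (706 + 4324·x + 19178·x^2 + 15080·x^3 + 30400·x^4 + 1152·x^5 + 1536·x^6)·Dx^2 + (-55 - 431·x + 153·x^2 + 1009·x^3 + 3620·x^4 + 5904·x^5 + 448·x^6 + 512·x^7)·Dx^3  (order 3).
h: a_k = 3, 33, 81, 695/2, 975, 130321/40, …
ICs: h(0) = 3, h′(0) = 33, h′′(0) = 162.

f: a_k = -3, 0, 3/2, 0, -1/8, 0, …
g: a_k = 3, 3, 15, 27, 87, 195, …
L₀ := lclm(L_f,L_g); ord L₀ ≤ 2+1.
Derive L from L₀ (diff closure).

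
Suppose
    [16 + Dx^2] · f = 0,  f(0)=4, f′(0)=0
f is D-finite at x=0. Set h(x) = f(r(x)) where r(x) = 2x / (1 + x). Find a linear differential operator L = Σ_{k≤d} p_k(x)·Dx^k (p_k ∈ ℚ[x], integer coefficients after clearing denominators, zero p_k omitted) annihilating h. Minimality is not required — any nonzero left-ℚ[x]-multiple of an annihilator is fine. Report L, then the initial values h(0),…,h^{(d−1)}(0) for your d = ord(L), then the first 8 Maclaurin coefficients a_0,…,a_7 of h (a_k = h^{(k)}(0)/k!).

f: a_k = 4, 0, -32, 0, 128/3, 0, -1024/45, 0, …
Change of var in L_f (x↦r) gives L₀.
L = 64 + (2 + 6·x + 6·x^2 + 2·x^3)·Dx + (1 + 4·x + 6·x^2 + 4·x^3 + x^4)·Dx^2  (order 2).
h: a_k = 4, 0, -128, 256, 896/3, -6656/3, 212864/45, -20736/5, …
ICs: h(0) = 4, h′(0) = 0.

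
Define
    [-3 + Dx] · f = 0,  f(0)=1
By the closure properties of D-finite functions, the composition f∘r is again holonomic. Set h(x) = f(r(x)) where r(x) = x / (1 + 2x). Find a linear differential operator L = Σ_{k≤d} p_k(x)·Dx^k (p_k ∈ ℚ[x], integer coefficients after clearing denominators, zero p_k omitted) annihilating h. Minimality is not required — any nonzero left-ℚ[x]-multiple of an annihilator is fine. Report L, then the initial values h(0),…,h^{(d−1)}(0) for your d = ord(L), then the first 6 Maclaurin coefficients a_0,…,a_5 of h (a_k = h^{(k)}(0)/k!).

f: a_k = 1, 3, 9/2, 9/2, 27/8, 81/40, …
Change of var in L_f (x↦r) gives L₀.
L = -3 + (1 + 4·x + 4·x^2)·Dx  (order 1).
h: a_k = 1, 3, -3/2, -3/2, 51/8, -519/40, …
ICs: h(0) = 1.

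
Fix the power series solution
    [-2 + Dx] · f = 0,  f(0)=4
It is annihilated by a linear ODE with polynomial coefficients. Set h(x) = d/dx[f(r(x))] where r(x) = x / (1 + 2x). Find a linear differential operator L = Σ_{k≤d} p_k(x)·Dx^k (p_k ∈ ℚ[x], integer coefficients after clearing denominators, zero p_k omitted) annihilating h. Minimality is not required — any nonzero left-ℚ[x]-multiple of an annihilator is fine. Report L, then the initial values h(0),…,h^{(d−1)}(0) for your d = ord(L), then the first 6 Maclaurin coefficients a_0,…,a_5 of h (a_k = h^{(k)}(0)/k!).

f: a_k = 4, 8, 8, 16/3, 8/3, 16/15, …
f∘r: x↦r, Dx↦Dx/r' in L_f ⇒ L₀.
Differentiate: ansatz ord ≤ ord L₀ ⇒ L.
L = (-2 - 8·x) + (-1 - 4·x - 4·x^2)·Dx  (order 1).
h: a_k = 8, -16, 16, 32/3, -304/3, 4832/15, …
ICs: h(0) = 8.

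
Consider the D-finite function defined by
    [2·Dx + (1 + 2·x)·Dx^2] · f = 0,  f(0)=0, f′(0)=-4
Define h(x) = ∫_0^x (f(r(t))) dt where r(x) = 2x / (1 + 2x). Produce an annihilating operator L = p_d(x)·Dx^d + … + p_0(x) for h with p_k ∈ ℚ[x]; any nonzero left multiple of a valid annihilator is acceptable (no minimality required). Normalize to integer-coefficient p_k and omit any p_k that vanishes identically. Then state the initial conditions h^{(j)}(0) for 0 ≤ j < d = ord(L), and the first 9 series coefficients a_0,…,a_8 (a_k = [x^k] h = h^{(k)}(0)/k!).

f: a_k = 0, -4, 4, -16/3, 8, -64/5, 64/3, -256/7, 64, …
Substitute x→r, Dx→(1/r')Dx; clear ⇒ L₀.
h=∫₀ˣh₀: take L = L₀·Dx.
L = (8 + 24·x)·Dx^2 + (1 + 8·x + 12·x^2)·Dx^3  (order 3).
h: a_k = 0, 0, -4, 32/3, -104/3, 128, -7744/15, 6656/3, -69952/7, …
ICs: h(0) = 0, h′(0) = 0, h′′(0) = -8.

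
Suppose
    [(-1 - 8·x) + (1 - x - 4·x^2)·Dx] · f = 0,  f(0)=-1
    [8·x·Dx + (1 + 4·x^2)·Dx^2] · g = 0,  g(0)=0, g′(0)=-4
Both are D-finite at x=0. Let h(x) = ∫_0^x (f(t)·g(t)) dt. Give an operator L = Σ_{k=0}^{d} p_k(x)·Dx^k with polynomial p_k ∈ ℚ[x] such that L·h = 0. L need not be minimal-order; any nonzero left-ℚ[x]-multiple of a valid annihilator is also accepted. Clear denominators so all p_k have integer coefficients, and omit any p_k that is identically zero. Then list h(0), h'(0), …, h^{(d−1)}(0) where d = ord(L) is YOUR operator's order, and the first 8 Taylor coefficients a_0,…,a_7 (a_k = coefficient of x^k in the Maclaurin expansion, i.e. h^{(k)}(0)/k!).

f: a_k = -1, -1, -5, -9, -29, -65, -181, -441, …
g: a_k = 0, -4, 0, 16/3, 0, -64/5, 0, 256/7, …
L₀ := L_f ⊗_s L_g (sym. prod.), ord ≤ 2.
h=∫₀ˣh₀: take L = L₀·Dx.
L = (8 + 8·x + 96·x^2)·Dx + (2 + 8·x + 16·x^2 + 96·x^3)·Dx^2 + (-1 + x + 4·x^3 + 16·x^4)·Dx^3  (order 3).
h: a_k = 0, 0, 2, 4/3, 11/3, 92/15, 766/45, 1124/35, …
ICs: h(0) = 0, h′(0) = 0, h′′(0) = 4.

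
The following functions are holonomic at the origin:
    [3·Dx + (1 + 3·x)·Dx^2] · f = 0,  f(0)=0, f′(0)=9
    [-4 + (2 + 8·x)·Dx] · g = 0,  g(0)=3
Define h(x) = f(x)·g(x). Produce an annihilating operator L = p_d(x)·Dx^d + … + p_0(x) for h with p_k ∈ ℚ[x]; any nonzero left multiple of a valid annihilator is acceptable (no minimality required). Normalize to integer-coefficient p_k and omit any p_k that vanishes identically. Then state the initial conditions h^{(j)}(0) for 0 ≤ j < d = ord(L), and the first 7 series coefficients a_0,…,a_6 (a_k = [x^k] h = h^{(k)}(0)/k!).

f: a_k = 0, 9, -27/2, 27, -243/4, 729/5, -729/2, …
g: a_k = 3, 6, -6, 12, -30, 84, -252, …
L₀ := L_f ⊗_s L_g (sym. prod.), ord ≤ 2.
L = (6 + 12·x) + (-1 - 4·x)·Dx + (1 + 11·x + 40·x^2 + 48·x^3)·Dx^2  (order 2).
h: a_k = 0, 27, 27/2, -54, 675/4, -5211/10, 8154/5, …
ICs: h(0) = 0, h′(0) = 27.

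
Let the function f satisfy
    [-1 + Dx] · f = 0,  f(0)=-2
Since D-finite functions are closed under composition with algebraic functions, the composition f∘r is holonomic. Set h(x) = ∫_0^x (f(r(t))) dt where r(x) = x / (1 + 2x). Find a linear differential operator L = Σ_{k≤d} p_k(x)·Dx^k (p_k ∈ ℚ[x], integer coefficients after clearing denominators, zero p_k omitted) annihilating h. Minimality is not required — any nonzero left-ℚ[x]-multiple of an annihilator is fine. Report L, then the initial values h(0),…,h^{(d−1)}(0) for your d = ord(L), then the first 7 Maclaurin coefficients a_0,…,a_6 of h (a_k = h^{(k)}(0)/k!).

f: a_k = -2, -2, -1, -1/3, -1/12, -1/60, -1/360, …
L₀ from L_f via x↦r, Dx↦r'^{-1}Dx.
Integrate: L := L₀·Dx.
L = -Dx + (1 + 4·x + 4·x^2)·Dx^2  (order 2).
h: a_k = 0, -2, -1, 1, -13/12, 71/60, -49/40, …
ICs: h(0) = 0, h′(0) = -2.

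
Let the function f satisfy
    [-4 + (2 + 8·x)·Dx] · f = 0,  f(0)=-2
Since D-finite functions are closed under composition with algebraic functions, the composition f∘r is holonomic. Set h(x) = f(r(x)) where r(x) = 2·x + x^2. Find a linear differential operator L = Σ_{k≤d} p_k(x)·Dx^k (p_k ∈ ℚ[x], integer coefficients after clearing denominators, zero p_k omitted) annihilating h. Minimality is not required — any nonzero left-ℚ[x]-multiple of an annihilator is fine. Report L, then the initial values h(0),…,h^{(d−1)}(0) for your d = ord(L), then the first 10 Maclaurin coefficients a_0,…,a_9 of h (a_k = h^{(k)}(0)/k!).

f: a_k = -2, -4, 4, -8, 20, -56, 168, -528, 1716, -5720, …
Change of var in L_f (x↦r) gives L₀.
L = (-4 - 4·x) + (1 + 8·x + 4·x^2)·Dx  (order 1).
h: a_k = -2, -8, 12, -48, 228, -1200, 6744, -39648, 240852, -1499952, …
ICs: h(0) = -2.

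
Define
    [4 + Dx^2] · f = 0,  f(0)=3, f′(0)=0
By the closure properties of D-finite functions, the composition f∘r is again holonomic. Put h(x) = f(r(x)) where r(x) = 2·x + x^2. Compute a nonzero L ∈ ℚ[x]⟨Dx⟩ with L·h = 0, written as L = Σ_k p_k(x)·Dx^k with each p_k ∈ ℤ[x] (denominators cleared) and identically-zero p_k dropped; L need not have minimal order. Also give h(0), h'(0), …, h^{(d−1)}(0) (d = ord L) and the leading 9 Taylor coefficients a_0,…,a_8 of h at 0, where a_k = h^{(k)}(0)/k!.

f: a_k = 3, 0, -6, 0, 2, 0, -4/15, 0, 2/105, …
Substitute x→r, Dx→(1/r')Dx; clear ⇒ L₀.
L = (16 + 48·x + 48·x^2 + 16·x^3) - Dx + (1 + x)·Dx^2  (order 2).
h: a_k = 3, 0, -24, -24, 26, 64, 464/15, -176/5, -5998/105, …
ICs: h(0) = 3, h′(0) = 0.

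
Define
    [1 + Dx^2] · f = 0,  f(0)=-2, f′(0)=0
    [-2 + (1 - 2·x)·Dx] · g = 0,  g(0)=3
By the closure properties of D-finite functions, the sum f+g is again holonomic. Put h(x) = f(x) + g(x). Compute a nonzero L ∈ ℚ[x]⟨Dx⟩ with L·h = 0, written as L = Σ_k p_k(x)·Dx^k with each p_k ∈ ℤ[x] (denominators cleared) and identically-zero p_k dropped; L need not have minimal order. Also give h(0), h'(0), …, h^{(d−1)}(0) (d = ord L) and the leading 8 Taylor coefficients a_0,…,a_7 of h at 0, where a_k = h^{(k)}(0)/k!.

L = (-50 + 8·x - 8·x^2) + (9 - 22·x + 12·x^2 - 8·x^3)·Dx + (-50 + 8·x - 8·x^2)·Dx^2 + (9 - 22·x + 12·x^2 - 8·x^3)·Dx^3  (order 3).
h: a_k = 1, 6, 13, 24, 575/12, 96, 69121/360, 384, …
ICs: h(0) = 1, h′(0) = 6, h′′(0) = 26.

f: a_k = -2, 0, 1, 0, -1/12, 0, 1/360, 0, …
g: a_k = 3, 6, 12, 24, 48, 96, 192, 384, …
f+g: L₀ = lclm(L_f,L_g), ord ≤ 2+1.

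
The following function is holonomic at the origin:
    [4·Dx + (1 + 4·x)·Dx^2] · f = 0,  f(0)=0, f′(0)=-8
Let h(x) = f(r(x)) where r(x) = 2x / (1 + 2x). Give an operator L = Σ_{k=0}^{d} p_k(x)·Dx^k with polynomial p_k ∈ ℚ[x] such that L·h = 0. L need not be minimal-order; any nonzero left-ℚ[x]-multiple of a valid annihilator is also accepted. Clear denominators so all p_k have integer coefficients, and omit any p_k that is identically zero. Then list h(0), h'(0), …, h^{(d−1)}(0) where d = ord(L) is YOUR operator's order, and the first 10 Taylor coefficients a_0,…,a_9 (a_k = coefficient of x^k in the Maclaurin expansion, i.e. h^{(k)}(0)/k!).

L = (12 + 40·x)·Dx + (1 + 12·x + 20·x^2)·Dx^2  (order 2).
h: a_k = 0, -16, 96, -1984/3, 4992, -199936/5, 333312, -19999744/7, 24999936, -1999998976/9, …
ICs: h(0) = 0, h′(0) = -16.

f: a_k = 0, -8, 16, -128/3, 128, -2048/5, 4096/3, -32768/7, 16384, -524288/9, …
Change of var in L_f (x↦r) gives L₀.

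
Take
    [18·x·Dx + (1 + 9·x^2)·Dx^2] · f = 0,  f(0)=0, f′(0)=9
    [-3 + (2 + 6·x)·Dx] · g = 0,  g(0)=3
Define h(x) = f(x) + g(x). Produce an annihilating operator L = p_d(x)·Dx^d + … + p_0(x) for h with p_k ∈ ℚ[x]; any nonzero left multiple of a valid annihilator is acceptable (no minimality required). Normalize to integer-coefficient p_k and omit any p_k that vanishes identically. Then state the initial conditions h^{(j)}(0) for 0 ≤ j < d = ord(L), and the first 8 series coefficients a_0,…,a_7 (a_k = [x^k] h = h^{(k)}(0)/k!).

L = (-36 - 270·x + 972·x^2 + 1458·x^3)·Dx + (-33 - 144·x + 270·x^2 + 3888·x^3 + 5103·x^4)·Dx^2 + (-2 + 18·x + 108·x^2 + 324·x^3 + 1134·x^4 + 1458·x^5)·Dx^3  (order 3).
h: a_k = 3, 27/2, -27/8, -351/16, -1215/128, 212139/1280, -45927/1024, -11921337/14336, …
ICs: h(0) = 3, h′(0) = 27/2, h′′(0) = -27/4.

f: a_k = 0, 9, 0, -27, 0, 729/5, 0, -6561/7, …
g: a_k = 3, 9/2, -27/8, 81/16, -1215/128, 5103/256, -45927/1024, 216513/2048, …
h₀=f+g: left-lcm gives L₀, ord ≤ 3.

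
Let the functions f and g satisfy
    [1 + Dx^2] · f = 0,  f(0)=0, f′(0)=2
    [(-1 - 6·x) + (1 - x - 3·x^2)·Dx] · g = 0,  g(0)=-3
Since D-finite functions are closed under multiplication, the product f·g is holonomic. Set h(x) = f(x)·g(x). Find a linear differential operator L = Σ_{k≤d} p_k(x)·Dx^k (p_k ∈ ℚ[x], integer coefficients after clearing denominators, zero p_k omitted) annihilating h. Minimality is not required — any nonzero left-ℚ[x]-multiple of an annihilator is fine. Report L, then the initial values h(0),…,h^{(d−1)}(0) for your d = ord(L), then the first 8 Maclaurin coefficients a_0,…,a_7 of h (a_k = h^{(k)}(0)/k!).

f: a_k = 0, 2, 0, -1/3, 0, 1/60, 0, -1/2520, …
g: a_k = -3, -3, -12, -21, -57, -120, -291, -651, …
h₀=f·g: eliminate ⇒ L₀, order ≤ 2·1.
L = (5 + x + 3·x^2) + (2 + 12·x)·Dx + (-1 + x + 3·x^2)·Dx^2  (order 2).
h: a_k = 0, -6, -6, -23, -41, -2201/20, -4661/20, -473087/840, …
ICs: h(0) = 0, h′(0) = -6.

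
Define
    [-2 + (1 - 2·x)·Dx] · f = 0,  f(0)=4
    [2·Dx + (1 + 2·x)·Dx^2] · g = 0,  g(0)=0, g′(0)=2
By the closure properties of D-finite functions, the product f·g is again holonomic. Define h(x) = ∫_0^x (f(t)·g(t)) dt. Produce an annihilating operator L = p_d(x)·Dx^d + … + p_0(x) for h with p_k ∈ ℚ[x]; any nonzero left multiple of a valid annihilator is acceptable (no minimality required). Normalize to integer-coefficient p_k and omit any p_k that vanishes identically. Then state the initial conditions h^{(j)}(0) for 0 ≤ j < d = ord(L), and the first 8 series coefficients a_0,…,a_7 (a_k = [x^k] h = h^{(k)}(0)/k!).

f: a_k = 4, 8, 16, 32, 64, 128, 256, 512, …
g: a_k = 0, 2, -2, 8/3, -4, 32/5, -32/3, 128/7, …
L₀ := L_f ⊗_s L_g (sym. prod.), ord ≤ 2.
Integrate: L := L₀·Dx.
L = 4·Dx + (2 + 12·x)·Dx^2 + (-1 + 4·x^2)·Dx^3  (order 3).
h: a_k = 0, 0, 4, 8/3, 20/3, 112/15, 752/45, 2368/105, …
ICs: h(0) = 0, h′(0) = 0, h′′(0) = 8.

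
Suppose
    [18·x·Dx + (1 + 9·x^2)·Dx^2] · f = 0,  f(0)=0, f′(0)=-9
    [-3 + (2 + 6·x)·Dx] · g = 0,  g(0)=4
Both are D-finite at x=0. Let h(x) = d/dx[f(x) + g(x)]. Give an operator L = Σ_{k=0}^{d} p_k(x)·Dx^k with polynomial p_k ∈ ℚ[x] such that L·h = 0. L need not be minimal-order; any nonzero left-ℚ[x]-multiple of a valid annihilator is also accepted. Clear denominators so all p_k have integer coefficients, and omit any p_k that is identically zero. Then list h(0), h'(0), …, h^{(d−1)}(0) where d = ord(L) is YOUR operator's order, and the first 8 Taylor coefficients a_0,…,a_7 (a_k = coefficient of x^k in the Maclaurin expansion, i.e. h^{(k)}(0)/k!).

f: a_k = 0, -9, 0, 27, 0, -729/5, 0, 6561/7, …
g: a_k = 4, 6, -9/2, 27/4, -405/32, 1701/64, -15309/256, 72171/512, …
Weyl lclm of L_f,L_g ⇒ L₀ (ord ≤ 3).
Derive L from L₀ (diff closure).
L = (-36 - 270·x + 972·x^2 + 1458·x^3) + (-33 - 144·x + 270·x^2 + 3888·x^3 + 5103·x^4)·Dx + (-2 + 18·x + 108·x^2 + 324·x^3 + 1134·x^4 + 1458·x^5)·Dx^2  (order 2).
h: a_k = -3, -9, 405/4, -405/8, -38151/64, -45927/128, 3864429/512, -2814669/1024, …
ICs: h(0) = -3, h′(0) = -9.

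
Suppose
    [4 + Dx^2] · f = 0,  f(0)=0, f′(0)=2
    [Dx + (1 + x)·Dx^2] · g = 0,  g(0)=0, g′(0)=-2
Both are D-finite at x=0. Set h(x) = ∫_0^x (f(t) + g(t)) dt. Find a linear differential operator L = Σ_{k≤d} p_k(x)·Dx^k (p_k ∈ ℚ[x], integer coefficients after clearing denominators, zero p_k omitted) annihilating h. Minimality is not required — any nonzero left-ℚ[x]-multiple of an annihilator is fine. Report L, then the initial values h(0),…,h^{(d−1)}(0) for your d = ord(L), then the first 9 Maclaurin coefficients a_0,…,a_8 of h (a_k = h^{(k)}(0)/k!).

L = (20 + 16·x + 8·x^2)·Dx^2 + (12 + 28·x + 24·x^2 + 8·x^3)·Dx^3 + (5 + 4·x + 2·x^2)·Dx^4 + (3 + 7·x + 6·x^2 + 2·x^3)·Dx^5  (order 5).
h: a_k = 0, 0, 0, 1/3, -1/2, 1/10, -1/45, 1/21, -7/180, …
ICs: h(0) = 0, h′(0) = 0, h′′(0) = 0, h′′′(0) = 2, h′′′′(0) = -12.

f: a_k = 0, 2, 0, -4/3, 0, 4/15, 0, -8/315, 0, …
g: a_k = 0, -2, 1, -2/3, 1/2, -2/5, 1/3, -2/7, 1/4, …
L₀ := lclm(L_f,L_g); ord L₀ ≤ 2+2.
Integrate: L := L₀·Dx.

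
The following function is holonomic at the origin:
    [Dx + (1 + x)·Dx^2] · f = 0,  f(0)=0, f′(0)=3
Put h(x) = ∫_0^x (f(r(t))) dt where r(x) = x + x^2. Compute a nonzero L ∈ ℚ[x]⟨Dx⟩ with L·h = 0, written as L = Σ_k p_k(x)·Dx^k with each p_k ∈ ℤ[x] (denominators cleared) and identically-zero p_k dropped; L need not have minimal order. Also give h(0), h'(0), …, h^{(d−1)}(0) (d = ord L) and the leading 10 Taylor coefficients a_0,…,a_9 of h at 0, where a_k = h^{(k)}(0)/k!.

L = (-1 + 2·x + 2·x^2)·Dx^2 + (1 + 3·x + 3·x^2 + 2·x^3)·Dx^3  (order 3).
h: a_k = 0, 0, 3/2, 1/2, -1/2, 3/20, 1/10, -1/7, 3/56, 1/24, …
ICs: h(0) = 0, h′(0) = 0, h′′(0) = 3.

f: a_k = 0, 3, -3/2, 1, -3/4, 3/5, -1/2, 3/7, -3/8, 1/3, …
Substitute x→r, Dx→(1/r')Dx; clear ⇒ L₀.
∫: right-multiply L₀ by Dx.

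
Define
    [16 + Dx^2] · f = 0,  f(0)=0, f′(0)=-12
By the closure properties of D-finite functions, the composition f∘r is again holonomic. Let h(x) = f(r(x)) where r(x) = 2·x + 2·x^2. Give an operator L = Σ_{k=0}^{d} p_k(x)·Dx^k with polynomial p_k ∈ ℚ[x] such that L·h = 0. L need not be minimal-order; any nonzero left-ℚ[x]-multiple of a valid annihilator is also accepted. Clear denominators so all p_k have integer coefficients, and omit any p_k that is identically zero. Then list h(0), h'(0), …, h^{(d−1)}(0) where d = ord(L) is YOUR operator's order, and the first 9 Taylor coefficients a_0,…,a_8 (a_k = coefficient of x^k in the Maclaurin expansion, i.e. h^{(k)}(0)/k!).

f: a_k = 0, -12, 0, 32, 0, -128/5, 0, 1024/105, 0, …
Change of var in L_f (x↦r) gives L₀.
L = (64 + 384·x + 768·x^2 + 512·x^3) - 2·Dx + (1 + 2·x)·Dx^2  (order 2).
h: a_k = 0, -24, -24, 256, 768, -256/5, -3840, -729088/105, 8192/15, …
ICs: h(0) = 0, h′(0) = -24.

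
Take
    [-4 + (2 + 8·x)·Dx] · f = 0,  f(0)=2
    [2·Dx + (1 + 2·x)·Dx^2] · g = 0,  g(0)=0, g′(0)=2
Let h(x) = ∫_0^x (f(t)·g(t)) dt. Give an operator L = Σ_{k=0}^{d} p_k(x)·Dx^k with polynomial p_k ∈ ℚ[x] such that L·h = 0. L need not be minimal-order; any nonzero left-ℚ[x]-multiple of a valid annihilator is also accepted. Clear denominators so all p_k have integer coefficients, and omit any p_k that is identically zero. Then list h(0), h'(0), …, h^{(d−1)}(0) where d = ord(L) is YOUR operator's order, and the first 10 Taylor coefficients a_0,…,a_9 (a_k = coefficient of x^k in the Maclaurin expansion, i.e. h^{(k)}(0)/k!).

f: a_k = 2, 4, -4, 8, -20, 56, -168, 528, -1716, 5720, …
g: a_k = 0, 2, -2, 8/3, -4, 32/5, -32/3, 128/7, -32, 512/9, …
h₀=f·g: eliminate ⇒ L₀, order ≤ 1·2.
h=∫h₀ ⇒ L = L₀·Dx.
L = (8 + 8·x)·Dx + (-2 - 8·x)·Dx^2 + (1 + 10·x + 32·x^2 + 32·x^3)·Dx^3  (order 3).
h: a_k = 0, 0, 2, 4/3, -8/3, 16/3, -524/45, 968/35, -2472/35, 60352/315, …
ICs: h(0) = 0, h′(0) = 0, h′′(0) = 4.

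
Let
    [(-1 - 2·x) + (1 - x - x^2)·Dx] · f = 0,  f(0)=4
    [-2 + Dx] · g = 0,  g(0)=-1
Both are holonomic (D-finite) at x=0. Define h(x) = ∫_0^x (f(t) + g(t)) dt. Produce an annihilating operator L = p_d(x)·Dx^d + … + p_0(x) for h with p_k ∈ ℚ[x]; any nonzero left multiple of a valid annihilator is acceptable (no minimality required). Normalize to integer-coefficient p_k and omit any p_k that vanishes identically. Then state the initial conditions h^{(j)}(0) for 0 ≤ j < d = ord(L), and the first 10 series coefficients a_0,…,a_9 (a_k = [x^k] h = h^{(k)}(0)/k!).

f: a_k = 4, 4, 8, 12, 20, 32, 52, 84, 136, 220, …
g: a_k = -1, -2, -2, -4/3, -2/3, -4/15, -4/45, -8/315, -2/315, -4/2835, …
Weyl lclm of L_f,L_g ⇒ L₀ (ord ≤ 2).
h=∫₀ˣh₀: take L = L₀·Dx.
L = (-4 - 8·x - 24·x^2 - 8·x^3)·Dx + (14·x + 10·x^2 - 8·x^3 - 4·x^4)·Dx^2 + (1 - 5·x + x^2 + 6·x^3 + 2·x^4)·Dx^3  (order 3).
h: a_k = 0, 3, 1, 2, 8/3, 58/15, 238/45, 2336/315, 6613/630, 42838/2835, …
ICs: h(0) = 0, h′(0) = 3, h′′(0) = 2.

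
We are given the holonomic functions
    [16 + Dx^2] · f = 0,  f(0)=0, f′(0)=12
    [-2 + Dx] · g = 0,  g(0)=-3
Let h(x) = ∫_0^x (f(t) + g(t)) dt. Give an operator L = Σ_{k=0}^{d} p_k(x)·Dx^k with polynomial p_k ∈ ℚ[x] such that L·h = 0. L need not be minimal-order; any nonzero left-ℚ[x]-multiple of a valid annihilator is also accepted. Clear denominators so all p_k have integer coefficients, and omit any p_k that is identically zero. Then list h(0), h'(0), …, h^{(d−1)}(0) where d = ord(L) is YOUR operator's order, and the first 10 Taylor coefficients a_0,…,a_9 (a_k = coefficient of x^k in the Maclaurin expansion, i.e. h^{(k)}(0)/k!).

f: a_k = 0, 12, 0, -32, 0, 128/5, 0, -1024/105, 0, 2048/945, …
g: a_k = -3, -6, -6, -4, -2, -4/5, -4/15, -8/105, -2/105, -4/945, …
h₀=f+g: left-lcm gives L₀, ord ≤ 3.
h=∫₀ˣh₀: take L = L₀·Dx.
L = -32·Dx + 16·Dx^2 - 2·Dx^3 + Dx^4  (order 4).
h: a_k = 0, -3, 3, -2, -9, -2/5, 62/15, -4/105, -43/35, -2/945, …
ICs: h(0) = 0, h′(0) = -3, h′′(0) = 6, h′′′(0) = -12.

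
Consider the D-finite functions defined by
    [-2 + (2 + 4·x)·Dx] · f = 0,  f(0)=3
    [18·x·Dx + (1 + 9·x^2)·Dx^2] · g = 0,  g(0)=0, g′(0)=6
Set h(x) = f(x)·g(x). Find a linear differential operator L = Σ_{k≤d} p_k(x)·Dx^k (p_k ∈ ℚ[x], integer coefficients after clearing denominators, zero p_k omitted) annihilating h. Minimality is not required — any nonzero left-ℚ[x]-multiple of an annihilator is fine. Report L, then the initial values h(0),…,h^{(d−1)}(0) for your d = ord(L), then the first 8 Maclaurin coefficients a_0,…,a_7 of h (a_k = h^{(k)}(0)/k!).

L = (3 - 18·x - 9·x^2) + (-2 + 14·x + 54·x^2 + 36·x^3)·Dx + (1 + 4·x + 13·x^2 + 36·x^3 + 36·x^4)·Dx^2  (order 2).
h: a_k = 0, 18, 18, -63, -45, 6147/20, 5607/20, -562869/280, …
ICs: h(0) = 0, h′(0) = 18.

f: a_k = 3, 3, -3/2, 3/2, -15/8, 21/8, -63/16, 99/16, …
g: a_k = 0, 6, 0, -18, 0, 486/5, 0, -4374/7, …
Product ⇒ symmetric product L₀, ord ≤ 2.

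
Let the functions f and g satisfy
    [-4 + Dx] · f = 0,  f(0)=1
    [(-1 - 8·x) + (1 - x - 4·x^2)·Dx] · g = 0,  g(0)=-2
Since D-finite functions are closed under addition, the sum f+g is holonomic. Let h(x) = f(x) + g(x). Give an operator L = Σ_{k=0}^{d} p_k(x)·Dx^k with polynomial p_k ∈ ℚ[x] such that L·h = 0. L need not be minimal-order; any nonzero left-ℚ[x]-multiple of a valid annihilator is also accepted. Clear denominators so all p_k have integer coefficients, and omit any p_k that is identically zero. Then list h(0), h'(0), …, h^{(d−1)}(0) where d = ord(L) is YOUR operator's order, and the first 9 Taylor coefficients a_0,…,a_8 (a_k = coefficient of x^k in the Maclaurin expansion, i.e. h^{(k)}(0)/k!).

f: a_k = 1, 4, 8, 32/3, 32/3, 128/15, 256/45, 1024/315, 512/315, …
g: a_k = -2, -2, -10, -18, -58, -130, -362, -882, -2330, …
h₀=f+g: left-lcm gives L₀, ord ≤ 2.
L = (24 - 16·x + 576·x^2 + 512·x^3) + (6 - 56·x - 208·x^2 + 128·x^3 + 256·x^4)·Dx + (-3 + 15·x + 16·x^2 - 64·x^3 - 64·x^4)·Dx^2  (order 2).
h: a_k = -1, 2, -2, -22/3, -142/3, -1822/15, -16034/45, -276806/315, -733438/315, …
ICs: h(0) = -1, h′(0) = 2.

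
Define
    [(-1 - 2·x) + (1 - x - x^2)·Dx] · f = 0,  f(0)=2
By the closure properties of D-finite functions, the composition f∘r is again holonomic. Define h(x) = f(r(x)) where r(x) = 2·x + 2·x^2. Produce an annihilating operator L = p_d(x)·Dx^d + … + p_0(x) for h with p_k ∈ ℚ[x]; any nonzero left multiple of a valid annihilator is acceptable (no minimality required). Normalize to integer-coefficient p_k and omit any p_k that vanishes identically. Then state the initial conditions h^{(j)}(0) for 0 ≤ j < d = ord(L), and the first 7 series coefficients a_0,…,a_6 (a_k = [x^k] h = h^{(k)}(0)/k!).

L = (2 + 12·x + 24·x^2 + 16·x^3) + (-1 + 2·x + 6·x^2 + 8·x^3 + 4·x^4)·Dx  (order 1).
h: a_k = 2, 4, 20, 80, 320, 1296, 5232, …
ICs: h(0) = 2.

f: a_k = 2, 2, 4, 6, 10, 16, 26, …
L₀ from L_f via x↦r, Dx↦r'^{-1}Dx.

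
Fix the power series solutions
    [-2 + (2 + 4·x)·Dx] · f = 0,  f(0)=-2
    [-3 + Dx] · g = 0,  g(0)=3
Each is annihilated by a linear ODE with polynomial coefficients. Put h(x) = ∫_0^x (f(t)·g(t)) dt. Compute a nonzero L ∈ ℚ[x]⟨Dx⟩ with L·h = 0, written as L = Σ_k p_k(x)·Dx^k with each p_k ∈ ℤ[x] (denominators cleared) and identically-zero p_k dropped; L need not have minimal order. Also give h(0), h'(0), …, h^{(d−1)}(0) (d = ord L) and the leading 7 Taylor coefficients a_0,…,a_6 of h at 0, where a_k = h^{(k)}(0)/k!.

L = (-4 - 6·x)·Dx + (1 + 2·x)·Dx^2  (order 2).
h: a_k = 0, -6, -12, -14, -12, -39/5, -22/5, …
ICs: h(0) = 0, h′(0) = -6.

f: a_k = -2, -2, 1, -1, 5/4, -7/4, 21/8, …
g: a_k = 3, 9, 27/2, 27/2, 81/8, 243/40, 243/80, …
h₀=f·g: eliminate ⇒ L₀, order ≤ 1·1.
Integrate: L := L₀·Dx.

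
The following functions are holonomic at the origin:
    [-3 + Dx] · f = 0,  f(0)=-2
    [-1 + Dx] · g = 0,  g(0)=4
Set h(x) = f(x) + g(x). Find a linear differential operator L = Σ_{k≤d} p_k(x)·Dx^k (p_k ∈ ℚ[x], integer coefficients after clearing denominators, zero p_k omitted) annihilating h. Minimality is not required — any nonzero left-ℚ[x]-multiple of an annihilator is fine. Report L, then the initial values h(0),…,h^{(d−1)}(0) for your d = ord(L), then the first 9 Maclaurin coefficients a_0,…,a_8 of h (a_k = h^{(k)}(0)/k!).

L = 3 - 4·Dx + Dx^2  (order 2).
h: a_k = 2, -2, -7, -25/3, -79/12, -241/60, -727/360, -437/504, -937/2880, …
ICs: h(0) = 2, h′(0) = -2.

f: a_k = -2, -6, -9, -9, -27/4, -81/20, -81/40, -243/280, -729/2240, …
g: a_k = 4, 4, 2, 2/3, 1/6, 1/30, 1/180, 1/1260, 1/10080, …
L₀ := lclm(L_f,L_g); ord L₀ ≤ 1+1.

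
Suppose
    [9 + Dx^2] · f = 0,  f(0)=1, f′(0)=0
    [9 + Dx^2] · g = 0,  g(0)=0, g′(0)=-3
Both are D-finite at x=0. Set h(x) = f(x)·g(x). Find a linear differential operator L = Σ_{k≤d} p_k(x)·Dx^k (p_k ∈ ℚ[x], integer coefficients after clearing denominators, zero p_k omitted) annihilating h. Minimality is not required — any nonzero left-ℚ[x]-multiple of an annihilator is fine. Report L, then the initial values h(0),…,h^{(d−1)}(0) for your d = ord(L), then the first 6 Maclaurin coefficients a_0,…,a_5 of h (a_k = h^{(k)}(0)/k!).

L = 36·Dx + Dx^3  (order 3).
h: a_k = 0, -3, 0, 18, 0, -162/5, …
ICs: h(0) = 0, h′(0) = -3, h′′(0) = 0.

f: a_k = 1, 0, -9/2, 0, 27/8, 0, …
g: a_k = 0, -3, 0, 9/2, 0, -81/40, …
Product ⇒ symmetric product L₀, ord ≤ 4.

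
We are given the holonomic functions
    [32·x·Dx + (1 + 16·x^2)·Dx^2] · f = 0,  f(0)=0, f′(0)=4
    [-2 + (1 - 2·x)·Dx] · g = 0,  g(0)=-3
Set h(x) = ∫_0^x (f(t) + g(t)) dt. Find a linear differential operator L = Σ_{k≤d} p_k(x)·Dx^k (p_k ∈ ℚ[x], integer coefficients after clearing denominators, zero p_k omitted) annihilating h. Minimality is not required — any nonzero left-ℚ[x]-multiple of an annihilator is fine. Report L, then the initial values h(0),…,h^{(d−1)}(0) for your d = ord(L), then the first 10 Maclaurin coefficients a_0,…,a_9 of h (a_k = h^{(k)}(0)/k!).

f: a_k = 0, 4, 0, -64/3, 0, 1024/5, 0, -16384/7, 0, 262144/9, …
g: a_k = -3, -6, -12, -24, -48, -96, -192, -384, -768, -1536, …
Sum ⇒ L₀ = lclm(L_f,L_g) in ℚ(x)⟨Dx⟩.
h=∫₀ˣh₀: take L = L₀·Dx.
L = (32 - 256·x - 1536·x^2)·Dx^2 + (-14 + 32·x + 160·x^2 - 1536·x^3)·Dx^3 + (1 + 6·x + 96·x^3 - 256·x^4)·Dx^4  (order 4).
h: a_k = 0, -3, -1, -4, -34/3, -48/5, 272/15, -192/7, -2384/7, -256/3, …
ICs: h(0) = 0, h′(0) = -3, h′′(0) = -2, h′′′(0) = -24.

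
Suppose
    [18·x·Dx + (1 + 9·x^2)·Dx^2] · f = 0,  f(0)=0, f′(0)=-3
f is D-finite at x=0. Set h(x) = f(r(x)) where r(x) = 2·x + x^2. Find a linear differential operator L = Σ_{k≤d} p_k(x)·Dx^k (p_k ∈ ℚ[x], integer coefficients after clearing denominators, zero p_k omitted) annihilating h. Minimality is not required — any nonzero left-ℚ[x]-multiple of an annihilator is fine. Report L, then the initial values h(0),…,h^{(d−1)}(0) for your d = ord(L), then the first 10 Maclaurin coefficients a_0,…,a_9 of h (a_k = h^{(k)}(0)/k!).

f: a_k = 0, -3, 0, 9, 0, -243/5, 0, 2187/7, 0, -2187, …
h₀=f(r): pull back L_f along r ⇒ L₀.
L = (-1 + 72·x + 144·x^2 + 108·x^3 + 27·x^4)·Dx + (1 + x + 36·x^2 + 72·x^3 + 45·x^4 + 9·x^5)·Dx^2  (order 2).
h: a_k = 0, -6, -3, 72, 108, -7506/5, -3879, 252720/7, 138024, -910278, …
ICs: h(0) = 0, h′(0) = -6.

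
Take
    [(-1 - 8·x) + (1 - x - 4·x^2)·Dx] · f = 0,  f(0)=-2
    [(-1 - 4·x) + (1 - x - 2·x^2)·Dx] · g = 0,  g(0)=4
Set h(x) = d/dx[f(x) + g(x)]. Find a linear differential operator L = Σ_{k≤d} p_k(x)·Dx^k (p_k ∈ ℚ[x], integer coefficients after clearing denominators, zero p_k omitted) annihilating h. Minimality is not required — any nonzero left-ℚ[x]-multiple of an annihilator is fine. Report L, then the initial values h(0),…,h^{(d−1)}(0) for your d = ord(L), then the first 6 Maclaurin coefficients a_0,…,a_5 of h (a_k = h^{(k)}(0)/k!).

f: a_k = -2, -2, -10, -18, -58, -130, …
g: a_k = 4, 4, 12, 20, 44, 84, …
f+g: L₀ = lclm(L_f,L_g), ord ≤ 1+1.
h₀' ⇒ L via d/dx closure of L₀.
L = (-6 - 336·x - 480·x^2 - 1824·x^3 - 3864·x^4 - 6528·x^5 + 2304·x^6) + (6 + 66·x + 156·x^2 + 168·x^3 + 162·x^4 - 3768·x^5 - 3456·x^6 + 1536·x^7)·Dx + (-1 + 2·x - 13·x^2 - 28·x^3 + 222·x^4 + 134·x^5 - 612·x^6 - 320·x^7 + 192·x^8)·Dx^2  (order 2).
h: a_k = 2, 4, 6, -56, -230, -1140, …
ICs: h(0) = 2, h′(0) = 4.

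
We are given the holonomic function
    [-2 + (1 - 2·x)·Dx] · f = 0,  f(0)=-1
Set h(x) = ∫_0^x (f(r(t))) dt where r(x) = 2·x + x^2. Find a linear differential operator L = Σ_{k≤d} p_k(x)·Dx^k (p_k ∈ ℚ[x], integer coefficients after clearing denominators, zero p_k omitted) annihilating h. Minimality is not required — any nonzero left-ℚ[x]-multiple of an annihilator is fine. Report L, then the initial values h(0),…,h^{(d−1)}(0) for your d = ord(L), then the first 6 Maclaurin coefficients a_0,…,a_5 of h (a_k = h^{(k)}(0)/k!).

L = (4 + 4·x)·Dx + (-1 + 4·x + 2·x^2)·Dx^2  (order 2).
h: a_k = 0, -1, -2, -6, -20, -356/5, …
ICs: h(0) = 0, h′(0) = -1.

f: a_k = -1, -2, -4, -8, -16, -32, …
Substitute x→r, Dx→(1/r')Dx; clear ⇒ L₀.
Integrate: L := L₀·Dx.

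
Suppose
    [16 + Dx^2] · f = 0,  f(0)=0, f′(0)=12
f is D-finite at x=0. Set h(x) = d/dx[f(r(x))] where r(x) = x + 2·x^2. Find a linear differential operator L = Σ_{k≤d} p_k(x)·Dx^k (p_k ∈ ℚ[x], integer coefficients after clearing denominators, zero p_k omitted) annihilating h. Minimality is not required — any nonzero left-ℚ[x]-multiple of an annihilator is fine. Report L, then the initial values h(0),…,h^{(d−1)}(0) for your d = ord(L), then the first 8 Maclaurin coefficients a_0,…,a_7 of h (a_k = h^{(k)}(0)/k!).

L = (64 + 256·x + 1536·x^2 + 4096·x^3 + 4096·x^4) + (-12 - 48·x)·Dx + (1 + 8·x + 16·x^2)·Dx^2  (order 2).
h: a_k = 12, 48, -96, -768, -1792, 0, 106496/15, 229376/15, …
ICs: h(0) = 12, h′(0) = 48.

f: a_k = 0, 12, 0, -32, 0, 128/5, 0, -1024/105, …
Change of var in L_f (x↦r) gives L₀.
h=h₀': d/dx-closure on L₀ ⇒ L.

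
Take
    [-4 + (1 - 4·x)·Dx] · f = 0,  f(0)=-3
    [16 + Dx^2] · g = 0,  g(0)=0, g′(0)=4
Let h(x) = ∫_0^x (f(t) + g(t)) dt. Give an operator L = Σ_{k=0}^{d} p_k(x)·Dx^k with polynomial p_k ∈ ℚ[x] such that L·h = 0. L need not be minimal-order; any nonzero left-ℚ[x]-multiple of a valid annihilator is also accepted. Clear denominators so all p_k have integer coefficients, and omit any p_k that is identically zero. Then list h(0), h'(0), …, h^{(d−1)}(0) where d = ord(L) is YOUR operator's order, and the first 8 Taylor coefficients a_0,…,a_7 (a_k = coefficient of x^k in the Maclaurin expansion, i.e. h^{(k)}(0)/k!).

L = (448 - 512·x + 1024·x^2)·Dx + (-48 + 320·x - 768·x^2 + 1024·x^3)·Dx^2 + (28 - 32·x + 64·x^2)·Dx^3 + (-3 + 20·x - 48·x^2 + 64·x^3)·Dx^4  (order 4).
h: a_k = 0, -3, -4, -16, -152/3, -768/5, -22976/45, -12288/7, …
ICs: h(0) = 0, h′(0) = -3, h′′(0) = -8, h′′′(0) = -96.

f: a_k = -3, -12, -48, -192, -768, -3072, -12288, -49152, …
g: a_k = 0, 4, 0, -32/3, 0, 128/15, 0, -1024/315, …
h₀=f+g: left-lcm gives L₀, ord ≤ 3.
h=∫₀ˣh₀: take L = L₀·Dx.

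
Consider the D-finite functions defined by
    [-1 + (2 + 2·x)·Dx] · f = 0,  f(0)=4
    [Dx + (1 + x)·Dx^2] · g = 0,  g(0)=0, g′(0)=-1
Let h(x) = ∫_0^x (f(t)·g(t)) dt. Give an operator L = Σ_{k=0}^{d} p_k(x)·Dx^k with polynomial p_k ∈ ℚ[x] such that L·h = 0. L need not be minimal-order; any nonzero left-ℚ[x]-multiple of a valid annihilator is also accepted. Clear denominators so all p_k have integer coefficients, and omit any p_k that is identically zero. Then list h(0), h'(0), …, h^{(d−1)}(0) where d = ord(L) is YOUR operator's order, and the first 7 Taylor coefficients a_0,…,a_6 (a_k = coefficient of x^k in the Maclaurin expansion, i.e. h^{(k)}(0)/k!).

f: a_k = 4, 2, -1/2, 1/4, -5/32, 7/64, -21/256, …
g: a_k = 0, -1, 1/2, -1/3, 1/4, -1/5, 1/6, …
Product ⇒ symmetric product L₀, ord ≤ 2.
h=∫₀ˣh₀: take L = L₀·Dx.
L = Dx + (4 + 8·x + 4·x^2)·Dx^3  (order 3).
h: a_k = 0, 0, -2, 0, 1/24, -1/30, 71/2880, …
ICs: h(0) = 0, h′(0) = 0, h′′(0) = -4.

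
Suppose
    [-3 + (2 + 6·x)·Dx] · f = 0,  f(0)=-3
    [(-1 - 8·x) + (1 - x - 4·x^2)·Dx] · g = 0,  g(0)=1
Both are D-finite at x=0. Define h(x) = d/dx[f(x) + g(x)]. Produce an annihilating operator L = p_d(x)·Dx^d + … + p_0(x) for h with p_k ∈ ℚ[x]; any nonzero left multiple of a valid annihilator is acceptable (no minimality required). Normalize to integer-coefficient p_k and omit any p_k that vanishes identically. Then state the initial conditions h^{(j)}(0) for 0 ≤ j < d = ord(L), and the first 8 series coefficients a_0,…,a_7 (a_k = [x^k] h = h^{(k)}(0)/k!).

f: a_k = -3, -9/2, 27/8, -81/16, 1215/128, -5103/256, 45927/1024, -216513/2048, …
g: a_k = 1, 1, 5, 9, 29, 65, 181, 441, …
Weyl lclm of L_f,L_g ⇒ L₀ (ord ≤ 2).
h₀' ⇒ L via d/dx closure of L₀.
L = (-594 - 4230·x - 12960·x^2 - 14400·x^3 - 17280·x^4) + (-189 - 3054·x - 16389·x^2 - 38544·x^3 - 55440·x^4 - 51840·x^5)·Dx + (46 + 350·x + 794·x^2 - 198·x^3 - 5376·x^4 - 13920·x^5 - 11520·x^6)·Dx^2  (order 2).
h: a_k = -7/2, 67/4, 189/16, 4927/32, 57685/256, 693813/512, 4806585/2048, 46618727/4096, …
ICs: h(0) = -7/2, h′(0) = 67/4.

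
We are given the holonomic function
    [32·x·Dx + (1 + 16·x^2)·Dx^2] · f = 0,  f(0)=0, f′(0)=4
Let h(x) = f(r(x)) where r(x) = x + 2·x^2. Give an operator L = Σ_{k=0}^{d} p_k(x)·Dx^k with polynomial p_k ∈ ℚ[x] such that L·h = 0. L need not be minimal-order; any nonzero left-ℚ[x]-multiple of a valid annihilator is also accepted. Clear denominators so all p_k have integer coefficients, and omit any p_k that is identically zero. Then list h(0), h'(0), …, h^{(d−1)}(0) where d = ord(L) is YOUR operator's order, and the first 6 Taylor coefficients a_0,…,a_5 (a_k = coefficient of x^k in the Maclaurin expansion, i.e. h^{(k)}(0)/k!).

f: a_k = 0, 4, 0, -64/3, 0, 1024/5, …
h₀=f(r): pull back L_f along r ⇒ L₀.
L = (-4 + 32·x + 256·x^2 + 768·x^3 + 768·x^4)·Dx + (1 + 4·x + 16·x^2 + 128·x^3 + 320·x^4 + 256·x^5)·Dx^2  (order 2).
h: a_k = 0, 4, 8, -64/3, -128, -256/5, …
ICs: h(0) = 0, h′(0) = 4.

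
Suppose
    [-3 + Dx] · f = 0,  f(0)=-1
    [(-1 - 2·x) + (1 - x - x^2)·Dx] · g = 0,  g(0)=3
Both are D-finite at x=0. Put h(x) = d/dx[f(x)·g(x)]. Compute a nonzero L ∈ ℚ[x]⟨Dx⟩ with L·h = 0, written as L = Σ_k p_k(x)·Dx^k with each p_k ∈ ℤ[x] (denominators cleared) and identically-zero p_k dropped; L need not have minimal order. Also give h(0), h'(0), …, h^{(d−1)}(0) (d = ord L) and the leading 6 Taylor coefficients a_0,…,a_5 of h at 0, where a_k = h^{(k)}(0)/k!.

f: a_k = -1, -3, -9/2, -9/2, -27/8, -81/40, …
g: a_k = 3, 3, 6, 9, 15, 24, …
Sym-product of L_f,L_g gives L₀ (≤ ord 1).
Derive L from L₀ (diff closure).
L = (19 - 6·x - 21·x^2 + 6·x^3 + 9·x^4) + (-4 + 5·x + 6·x^2 - 4·x^3 - 3·x^4)·Dx  (order 1).
h: a_k = -12, -57, -162, -741/2, -1527/2, -59607/40, …
ICs: h(0) = -12.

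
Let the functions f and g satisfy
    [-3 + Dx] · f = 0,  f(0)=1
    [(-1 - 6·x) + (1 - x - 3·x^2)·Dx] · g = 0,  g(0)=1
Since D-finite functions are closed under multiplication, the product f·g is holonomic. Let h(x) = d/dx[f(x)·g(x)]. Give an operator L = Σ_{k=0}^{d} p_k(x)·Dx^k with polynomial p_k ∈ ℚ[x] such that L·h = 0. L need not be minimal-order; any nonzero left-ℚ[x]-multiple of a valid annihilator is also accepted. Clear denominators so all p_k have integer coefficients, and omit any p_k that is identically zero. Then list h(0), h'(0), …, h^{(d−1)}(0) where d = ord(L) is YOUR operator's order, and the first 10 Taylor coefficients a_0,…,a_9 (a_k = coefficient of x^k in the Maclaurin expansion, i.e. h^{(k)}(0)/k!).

L = (23 + 30·x - 45·x^2 - 54·x^3 + 81·x^4) + (-4 + x + 24·x^2 - 27·x^4)·Dx  (order 1).
h: a_k = 4, 23, 84, 527/2, 1519/2, 84129/40, 56467/10, 8325841/560, 43127433/1120, 63064777/640, …
ICs: h(0) = 4.

f: a_k = 1, 3, 9/2, 9/2, 27/8, 81/40, 81/80, 243/560, 729/4480, 243/4480, …
g: a_k = 1, 1, 4, 7, 19, 40, 97, 217, 508, 1159, …
Product ⇒ symmetric product L₀, ord ≤ 1.
Derive L from L₀ (diff closure).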